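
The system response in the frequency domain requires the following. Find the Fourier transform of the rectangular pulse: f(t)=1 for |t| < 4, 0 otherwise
F(omega) = integral from -4 to 4 of e^(-j * omega * t) dt
= 2 * sin(4 * omega)/omega = 8 * sinc(4 * omega/pi)

Answer: 2 * sin(4 * omega)/omega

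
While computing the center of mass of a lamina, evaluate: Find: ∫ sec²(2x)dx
Since d/dx[tan(2x)]=2sec²(2x), integral=tan(2x)/2 + C

Answer: (1/2)tan(2x) + C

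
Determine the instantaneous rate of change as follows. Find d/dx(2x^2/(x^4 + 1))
Quotient rule: (f/g)' = (f'g - fg')/g²
f = 2x^2, f' = 4x
g = x^4 + 1, g' = 4x^3

Answer: (4x·(x^4 + 1) - 8x^5)/(x^4 + 1)²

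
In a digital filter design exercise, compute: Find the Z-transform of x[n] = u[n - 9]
Using the time-shift property: Z{u[n-9]}=z^(-9) * z/(z-1)
=z^(-8)/(z-1)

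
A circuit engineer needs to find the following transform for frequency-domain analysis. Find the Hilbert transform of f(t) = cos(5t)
The Hilbert transform shifts each frequency component by -pi/2.
H{cos(wt)}=sin(wt)
With w=5: H{cos(5t)}=sin(5t)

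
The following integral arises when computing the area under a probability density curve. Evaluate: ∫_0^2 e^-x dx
Antiderivative: -e^-x
Evaluate: -(e^-2 - 1)

Answer: (e^-2 - 1)/(-1)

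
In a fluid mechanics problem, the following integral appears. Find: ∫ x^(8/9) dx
Power rule: ∫ x^(8/9) dx = x^(17/9)/(17/9)+C

Answer: (9/17)·x^(17/9)+C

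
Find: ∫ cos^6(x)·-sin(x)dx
Let u = cos(x), du = -sin(x) dx
∫ u^6 du = u^7/7 + C

Answer: cos^7(x)/7 + C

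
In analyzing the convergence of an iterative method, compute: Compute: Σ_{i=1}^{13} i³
Using formula: Σ i^3=[n(n+1)/2]²=[13·14/2]²=8281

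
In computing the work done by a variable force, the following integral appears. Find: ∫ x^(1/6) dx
Power rule: ∫ x^(1/6) dx=x^(7/6)/(7/6) + C

Answer: (6/7)·x^(7/6) + C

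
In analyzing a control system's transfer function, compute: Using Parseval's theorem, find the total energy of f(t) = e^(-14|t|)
Parseval's theorem: E = integral |f(t)|^2 dt = (1/2pi) integral |F(omega)|^2 domega
E = integral_{-inf}^{inf} e^(-28|t|) dt = 2*integral_0^inf e^(-28t) dt = 2/(2*14) = 1/14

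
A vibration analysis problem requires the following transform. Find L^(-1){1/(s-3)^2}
L^(-1){1/(s-a)^n}=t^(n-1)·e^(at)/(n-1)!
Here a=3, n=2: t^1·e^(3t)/1

Answer: t·e^(3t)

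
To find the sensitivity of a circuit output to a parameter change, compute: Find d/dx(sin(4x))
Chain rule: d/dx[sin(u)] = cos(u)·u' where u = 4x
u' = 4

Answer: 4·cos(4x)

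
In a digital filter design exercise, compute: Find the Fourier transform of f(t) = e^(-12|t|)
Using the standard pair: F{e^(-a|t|)} = 2a/(a^2+omega^2)
With a = 12: F(omega) = 24/(144+omega^2)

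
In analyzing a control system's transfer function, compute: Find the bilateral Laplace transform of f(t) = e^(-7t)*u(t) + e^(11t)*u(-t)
For e^(-7t) * u(t): L=1/(s+7), Re(s) > -7
For e^(11t) * u(-t): L=-1/(s-11), Re(s) < 11
Combined: F(s)=1/(s+7)-1/(s-11), -7 < Re(s) < 11

Answer: 1/(s+7)-1/(s-11), ROC: -7 < Re(s) < 11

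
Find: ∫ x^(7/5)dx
Power rule: ∫ x^(7/5) dx = x^(12/5)/(12/5) + C

Answer: (5/12)·x^(12/5) + C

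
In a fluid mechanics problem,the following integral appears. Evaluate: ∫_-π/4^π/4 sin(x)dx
Antiderivative: -cos(x)
Evaluate at bounds: [-cos(1·π/4)/1] - [-cos(1·-π/4)/1]
= (-(√2/2) + (√2/2))/1 = 0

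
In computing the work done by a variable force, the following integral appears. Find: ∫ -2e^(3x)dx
Since d/dx[e^(3x)] = 3e^(3x), we get -2/3 e^(3x) + C

Answer: (-2/3)e^(3x) + C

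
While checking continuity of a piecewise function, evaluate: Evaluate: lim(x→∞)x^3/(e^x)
Apply L'Hôpital 3 times (∞/∞ each time):
Eventually get 3!/(e^x) → 0

Answer: 0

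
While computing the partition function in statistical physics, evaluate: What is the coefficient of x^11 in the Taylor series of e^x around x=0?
Taylor series of e^x = Σ x^n/n!
Coefficient of x^11 = 1/11! = 1/39916800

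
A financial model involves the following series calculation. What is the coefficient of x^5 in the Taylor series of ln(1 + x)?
ln(1+x)=Σ (-1)^(n+1) x^n/n
Coefficient of x^5=(-1)^6/5=1/5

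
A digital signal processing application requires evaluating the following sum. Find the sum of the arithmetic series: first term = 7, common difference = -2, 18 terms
Last term: a_n=7 + (18 - 1)·-2=-27
Sum=n(a_1 + a_n)/2=18(7 + (-27))/2=-180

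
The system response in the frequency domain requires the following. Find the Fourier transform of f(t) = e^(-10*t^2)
The Fourier transform of a Gaussian e^(-a*t^2) is sqrt(pi/a)*e^(-omega^2/(4a)).
With a = 10: F(omega) = sqrt(pi/10)*e^(-omega^2/40)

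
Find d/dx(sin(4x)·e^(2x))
Product rule: (fg)'=f'g+fg'
f=sin(4x), f'=4·cos(4x)
g=e^(2x), g'=2·e^(2x)

Answer: 4·cos(4x)·e^(2x)+2·sin(4x)·e^(2x)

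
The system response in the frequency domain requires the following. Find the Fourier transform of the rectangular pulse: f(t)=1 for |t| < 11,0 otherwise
F(omega)=integral from -11 to 11 of e^(-j*omega*t) dt
=2*sin(11*omega)/omega=22*sinc(11*omega/pi)

Answer: 2*sin(11*omega)/omega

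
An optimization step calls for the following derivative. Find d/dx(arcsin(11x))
d/dx[arcsin(u)]=u'/√(1-u²), u=11x, u'=11

Answer: 11/√(1 - 121x²)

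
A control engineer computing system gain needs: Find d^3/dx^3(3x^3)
Apply power rule 3 times:
d^1: 9x^2
d^2: 18x
d^3: 18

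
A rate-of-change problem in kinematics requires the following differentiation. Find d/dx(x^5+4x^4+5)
Power rule: d/dx(ax^n)=n·a·x^(n-1)
Term by term: 5·x^4 + 16·x^3

Answer: 5x^4 + 16x^3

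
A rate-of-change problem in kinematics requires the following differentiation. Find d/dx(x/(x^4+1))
Quotient rule: (f/g)'=(f'g - fg')/g²
f=x, f'=1
g=x^4 + 1, g'=4x^3

Answer: (1·(x^4 + 1) - 4x^4)/(x^4 + 1)²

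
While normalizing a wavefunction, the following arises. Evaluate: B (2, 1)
B(x,y) = Γ(x)Γ(y)/Γ(x+y) = (x-1)!(y-1)!/(x+y-1)!
B(2,1) = 1!·0!/2! = 1/2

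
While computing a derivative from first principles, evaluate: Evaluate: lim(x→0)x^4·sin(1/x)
Squeeze theorem: -|x^4| ≤ x^4·sin(1/x) ≤ |x^4|
Since x^4 → 0 as x → 0, by squeeze theorem the limit is 0

Answer: 0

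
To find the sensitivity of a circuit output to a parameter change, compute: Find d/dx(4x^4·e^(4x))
Product rule: (fg)' = f'g + fg'
f = 4x^4, f' = 16x^3
g = e^(4x), g' = 4·e^(4x)

Answer: 16x^3·e^(4x) + 16x^4·e^(4x)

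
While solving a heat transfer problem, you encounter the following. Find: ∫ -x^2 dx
Using power rule: ∫ -x^2 dx = -1/3 x^3 + C = (-1/3)x^3 + C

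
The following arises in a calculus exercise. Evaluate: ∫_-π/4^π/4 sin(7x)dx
Antiderivative: -cos(7x)/7
Evaluate at bounds: [-cos(7·π/4)/7] - [-cos(7·-π/4)/7]
= (-(√2/2) + (√2/2))/7 = 0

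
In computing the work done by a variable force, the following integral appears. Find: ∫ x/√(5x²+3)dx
Let u=5x² + 3, du=10x dx
∫ (1/10)·u^(-1/2) du=√u/5 + C

Answer: √(5x² + 3)/5 + C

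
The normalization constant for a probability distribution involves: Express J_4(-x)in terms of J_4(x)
For integer n: J_n(-x) = (-1)^n J_n(x)
With n = 4: J_4(-x) = (-1)^4 J_4(x) = J_4(x)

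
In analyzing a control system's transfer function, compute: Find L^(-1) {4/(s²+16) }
L^(-1){w/(s²+w²)}=sin(wt)
Here w=4

Answer: sin(4t)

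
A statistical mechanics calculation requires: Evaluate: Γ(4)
Γ(n) = (n-1)! for positive integers
Γ(4) = 3! = 6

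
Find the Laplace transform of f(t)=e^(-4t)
L{e^(at)}=1/(s-a)
L{e^(-4t)}=1/(s + 4)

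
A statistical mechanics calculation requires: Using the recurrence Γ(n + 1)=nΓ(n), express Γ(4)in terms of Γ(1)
Γ(4)=3Γ(3)=3·2Γ(2)=...=3!·Γ(1)=6·Γ(1)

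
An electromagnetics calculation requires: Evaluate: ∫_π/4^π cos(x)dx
Antiderivative: sin(x)
Evaluate at bounds: [sin(1·π)/1] - [sin(1·π/4)/1]
=((0) - (√2/2))/1=-√2/2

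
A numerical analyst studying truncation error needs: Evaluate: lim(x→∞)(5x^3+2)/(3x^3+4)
Divide numerator and denominator by x^3:
lim (5+2/x^3)/(3+4/x^3) = 5/3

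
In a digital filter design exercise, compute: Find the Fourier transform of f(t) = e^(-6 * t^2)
The Fourier transform of a Gaussian e^(-a * t^2) is sqrt(pi/a) * e^(-omega^2/(4a)).
With a = 6: F(omega) = sqrt(pi/6) * e^(-omega^2/24)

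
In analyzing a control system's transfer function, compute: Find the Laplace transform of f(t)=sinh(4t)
L{sinh(at)}=a/(s²-a²)
L{sinh(4t)}=4/(s²-16)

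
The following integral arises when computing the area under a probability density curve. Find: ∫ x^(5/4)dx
Power rule: ∫ x^(5/4) dx = x^(9/4)/(9/4)+C

Answer: (4/9)·x^(9/4)+C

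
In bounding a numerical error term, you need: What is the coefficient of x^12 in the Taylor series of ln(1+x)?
ln(1+x)=Σ (-1)^(n+1) x^n/n
Coefficient of x^12=(-1)^13/12=-1/12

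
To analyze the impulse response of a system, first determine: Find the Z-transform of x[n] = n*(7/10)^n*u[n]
Using the property Z{n * a^n * u[n]} = az/(z-a)^2
With a = 7/10: X(z) = (7/10)z/(z - 7/10)^2, |z| > 7/10

Answer: (7/10)z/(z - 7/10)^2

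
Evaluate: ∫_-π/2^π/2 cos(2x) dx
Antiderivative: sin(2x)/2
Evaluate at bounds: [sin(2·π/2)/2] - [sin(2·-π/2)/2]
= ((0) - (0))/2 = 0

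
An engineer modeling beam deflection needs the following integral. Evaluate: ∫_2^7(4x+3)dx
Step 1: Find antiderivative F(x) = 2x^2 + 3x
Step 2: F(7) - F(2) = 119 - (14) = 105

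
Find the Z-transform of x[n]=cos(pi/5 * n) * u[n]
Z{cos(w0 * n) * u[n]} = z(z - cos(w0))/(z^2 - 2z * cos(w0) + 1)
With w0 = pi/5: X(z) = z(z - cos(pi/5))/(z^2 - 2z * cos(pi/5) + 1)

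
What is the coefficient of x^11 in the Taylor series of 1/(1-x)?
1/(1-x) = Σ x^n for |x|<1
All coefficients are 1

Answer: 1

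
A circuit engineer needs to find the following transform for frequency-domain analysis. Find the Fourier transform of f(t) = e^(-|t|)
Using the standard pair: F{e^(-a|t|)}=2a/(a^2+omega^2)
With a=1: F(omega)=2/(1+omega^2)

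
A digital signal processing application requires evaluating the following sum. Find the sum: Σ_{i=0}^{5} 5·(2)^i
Geometric series: S=a(1 - r^n)/(1 - r)
a=5, r=2, n=6
S=5(1 - 64)/-1=315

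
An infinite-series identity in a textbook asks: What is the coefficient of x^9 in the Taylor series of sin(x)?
sin(x) = Σ (-1)^k x^(2k + 1)/(2k + 1)!
For x^9: (-1)^4/9! = 1/362880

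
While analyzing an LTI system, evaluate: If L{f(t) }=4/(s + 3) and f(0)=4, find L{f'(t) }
L{f'(t)} = s·F(s) - f(0) = 4s/(s + 3) - 4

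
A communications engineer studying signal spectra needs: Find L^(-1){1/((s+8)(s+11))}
Partial fractions: 1/((s+8)(s+11)) = A/(s+8)+B/(s+11)
Cover-up: A = 1/(s+11)|_{s = -8} = 1/3; B = 1/(s+8)|_{s = -11} = -1/3
L^(-1) = (1/3)e^(-8t) - (1/3)e^(-11t)

Answer: (1/3)(e^(-8t) - e^(-11t))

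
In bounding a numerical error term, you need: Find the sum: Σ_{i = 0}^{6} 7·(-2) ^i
Geometric series: S = a(1 - r^n)/(1 - r)
a = 7, r = -2, n = 7
S = 7(1 + 128)/3 = 301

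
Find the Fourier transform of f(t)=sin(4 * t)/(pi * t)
sin(W * t)/(pi * t) = (W/pi) * sinc(W * t/pi) is the impulse response of the ideal low-pass filter with cutoff W (here W = 4).
Its Fourier transform is a rectangular function:
F(omega) = 1 for |omega| < 4, 0 otherwise

Answer: rect(omega/8) [i.e., 1 for |omega| < 4, 0 otherwise]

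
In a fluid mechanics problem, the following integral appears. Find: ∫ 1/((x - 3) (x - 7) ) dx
Partial fractions: 1/((x-3)(x-7))=A/(x-3) + B/(x-7)
A=-1/4, B=1/4
∫ [-1/4· 1/(x-3) + 1/4· 1/(x-7)] dx
=(1/4)[ln|x-7| - ln|x-3|] + C

Answer: (1/4)·ln|(x-7)/(x-3)| + C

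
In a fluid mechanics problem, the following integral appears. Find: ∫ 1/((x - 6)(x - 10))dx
Partial fractions: 1/((x-6)(x-10))=A/(x-6)+B/(x-10)
A=-1/4, B=1/4
∫ [-1/4· 1/(x-6)+1/4· 1/(x-10)] dx
=(1/4)[ln|x-10| - ln|x-6|]+C

Answer: (1/4)·ln|(x-10)/(x-6)|+C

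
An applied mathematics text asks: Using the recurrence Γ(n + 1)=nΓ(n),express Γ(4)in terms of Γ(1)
Γ(4) = 3Γ(3) = 3·2Γ(2) = ... = 3!·Γ(1) = 6·Γ(1)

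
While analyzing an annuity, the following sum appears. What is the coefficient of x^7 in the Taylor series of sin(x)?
sin(x)=Σ (-1)^k x^(2k + 1)/(2k + 1)!
For x^7: (-1)^3/7!=-1/5040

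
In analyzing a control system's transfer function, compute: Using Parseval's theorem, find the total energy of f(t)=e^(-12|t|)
Parseval's theorem: E = integral |f(t)|^2 dt = (1/2pi) integral |F(omega)|^2 domega
E = integral_{-inf}^{inf} e^(-24|t|) dt = 2*integral_0^inf e^(-24t) dt = 2/(2*12) = 1/12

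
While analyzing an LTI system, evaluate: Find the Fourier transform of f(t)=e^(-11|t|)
Using the standard pair: F{e^(-a|t|)}=2a/(a^2 + omega^2)
With a=11: F(omega)=22/(121 + omega^2)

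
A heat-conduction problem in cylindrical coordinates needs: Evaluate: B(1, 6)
B(x,y)=Γ(x)Γ(y)/Γ(x + y)=(x-1)!(y-1)!/(x + y-1)!
B(1,6)=0!·5!/6!=1/6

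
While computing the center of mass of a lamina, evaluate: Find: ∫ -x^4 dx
Using power rule: ∫ -x^4 dx = -1/5 x^5+C = (-1/5)x^5+C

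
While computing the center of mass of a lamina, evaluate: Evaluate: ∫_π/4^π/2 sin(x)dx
Antiderivative: -cos(x)
Evaluate at bounds: [-cos(1·π/2)/1] - [-cos(1·π/4)/1]
= (-(0) + (√2/2))/1 = √2/2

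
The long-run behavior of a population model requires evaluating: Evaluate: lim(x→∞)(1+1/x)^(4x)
Rewrite as [(1 + 1/x)^x]^4.
lim(1 + 1/x)^x=e^1, so limit=(e^1)^4=e^4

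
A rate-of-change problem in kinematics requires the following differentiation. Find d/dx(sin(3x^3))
Chain rule: d/dx[sin(u)]=cos(u)·u' where u=3x^3
u'=9x^2

Answer: 9x^2·cos(3x^3)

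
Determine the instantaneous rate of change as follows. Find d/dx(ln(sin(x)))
Chain rule: d/dx[ln(u)] = u'/u where u = sin(x)
u' = cos(x)

Answer: (cos(x))/(sin(x))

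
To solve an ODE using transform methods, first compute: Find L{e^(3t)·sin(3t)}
First shifting: L{e^(at)f(t)}=F(s-a)
L{sin(3t)}=3/(s² + 9)
Shift: 3/((s-3)² + 9)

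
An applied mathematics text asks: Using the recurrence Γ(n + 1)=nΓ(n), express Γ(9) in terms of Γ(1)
Γ(9)=8Γ(8)=8·7Γ(7)=...=8!·Γ(1)=40320·Γ(1)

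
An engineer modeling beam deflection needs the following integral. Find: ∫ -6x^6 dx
Using power rule: ∫ -6x^6 dx = -6/7 x^7+C = (-6/7)x^7+C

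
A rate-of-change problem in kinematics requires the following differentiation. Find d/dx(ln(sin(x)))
Chain rule: d/dx[ln(u)] = u'/u where u = sin(x)
u' = cos(x)

Answer: (cos(x))/(sin(x))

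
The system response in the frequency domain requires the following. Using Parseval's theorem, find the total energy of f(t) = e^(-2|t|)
Parseval's theorem: E=integral |f(t)|^2 dt=(1/2pi) integral |F(omega)|^2 domega
E=integral_{-inf}^{inf} e^(-4|t|) dt=2 * integral_0^inf e^(-4t) dt=2/(2 * 2)=1/2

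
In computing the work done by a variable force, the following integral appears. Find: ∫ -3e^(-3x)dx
Since d/dx[e^(-3x)] = -3e^(-3x), we get 1 e^(-3x)+C

Answer: e^(-3x)+C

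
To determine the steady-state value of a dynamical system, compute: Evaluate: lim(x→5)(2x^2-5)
Polynomial is continuous, so substitute x=5:
2·5^2-5=45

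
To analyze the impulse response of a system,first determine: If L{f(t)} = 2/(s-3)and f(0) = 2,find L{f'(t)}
L{f'(t)} = s·F(s) - f(0) = 2s/(s-3)-2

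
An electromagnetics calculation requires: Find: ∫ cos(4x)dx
Using substitution u=4x: ∫ cos(u) du/4=sin(u)/4+C

Answer: (1/4)sin(4x)+C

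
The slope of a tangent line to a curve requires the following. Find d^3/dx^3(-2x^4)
Apply power rule 3 times:
d^1: -8x^3
d^2: -24x^2
d^3: -48x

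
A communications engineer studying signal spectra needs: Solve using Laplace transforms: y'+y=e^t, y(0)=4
Take L: sY - 4 + Y=1/(s-1)
Y(s + 1)=1/(s-1) + 4
Y=1/((s-1)(s + 1)) + 4/(s + 1)
Partial fractions: 1/((s-1)(s + 1))=(1/2)/(s-1) - (1/2)/(s + 1)
So Y=(1/2)/(s-1) + (7/2)/(s + 1)
Inverse Laplace transform (L^(-1){1/(s-1)}=e^t, L^(-1){1/(s + 1)}=e^(-t)):

Answer: y(t)=(1/2)·e^t + (7/2)·e^(-t)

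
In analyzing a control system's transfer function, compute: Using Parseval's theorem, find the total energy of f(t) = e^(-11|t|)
Parseval's theorem: E=integral |f(t)|^2 dt=(1/2pi) integral |F(omega)|^2 domega
E=integral_{-inf}^{inf} e^(-22|t|) dt=2*integral_0^inf e^(-22t) dt=2/(2*11)=1/11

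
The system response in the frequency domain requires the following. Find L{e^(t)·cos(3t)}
First shifting: L{e^(at)f(t)} = F(s-a)
L{cos(3t)} = s/(s² + 9)
Shift: (s-1)/((s-1)² + 9)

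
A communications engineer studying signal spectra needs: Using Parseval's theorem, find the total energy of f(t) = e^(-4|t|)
Parseval's theorem: E = integral |f(t)|^2 dt = (1/2pi) integral |F(omega)|^2 domega
E = integral_{-inf}^{inf} e^(-8|t|) dt = 2 * integral_0^inf e^(-8t) dt = 2/(2 * 4) = 1/4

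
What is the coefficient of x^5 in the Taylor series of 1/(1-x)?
1/(1-x) = Σ x^n for |x|<1
All coefficients are 1

Answer: 1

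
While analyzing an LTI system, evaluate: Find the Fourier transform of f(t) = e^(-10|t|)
Using the standard pair: F{e^(-a|t|)} = 2a/(a^2 + omega^2)
With a = 10: F(omega) = 20/(100 + omega^2)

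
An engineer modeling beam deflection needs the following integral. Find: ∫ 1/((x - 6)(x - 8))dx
Partial fractions: 1/((x-6)(x-8))=A/(x-6) + B/(x-8)
A=-1/2, B=1/2
∫ [-1/2· 1/(x-6) + 1/2· 1/(x-8)] dx
=(1/2)[ln|x-8| - ln|x-6|] + C

Answer: (1/2)·ln|(x-8)/(x-6)| + C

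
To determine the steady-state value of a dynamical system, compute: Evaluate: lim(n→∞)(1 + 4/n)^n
This is the definition of e^4: lim(1+4/n)^n = e^4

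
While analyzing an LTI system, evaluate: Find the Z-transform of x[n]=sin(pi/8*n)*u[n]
Z{sin(w0*n)*u[n]} = z*sin(w0)/(z^2 - 2z*cos(w0) + 1)
With w0 = pi/8: X(z) = z*sin(pi/8)/(z^2 - 2z*cos(pi/8) + 1)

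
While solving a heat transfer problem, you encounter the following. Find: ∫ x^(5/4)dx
Power rule: ∫ x^(5/4) dx = x^(9/4)/(9/4) + C

Answer: (4/9)·x^(9/4) + C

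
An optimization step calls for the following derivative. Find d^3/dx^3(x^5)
Apply power rule 3 times:
d^1: 5x^4
d^2: 20x^3
d^3: 60x^2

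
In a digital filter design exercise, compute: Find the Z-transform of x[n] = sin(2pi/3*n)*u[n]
Z{sin(w0*n)*u[n]}=z*sin(w0)/(z^2 - 2z*cos(w0) + 1)
With w0=2pi/3: X(z)=z*sin(2pi/3)/(z^2 - 2z*cos(2pi/3) + 1)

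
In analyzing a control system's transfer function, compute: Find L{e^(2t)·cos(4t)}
First shifting: L{e^(at)f(t)} = F(s-a)
L{cos(4t)} = s/(s²+16)
Shift: (s-2)/((s-2)²+16)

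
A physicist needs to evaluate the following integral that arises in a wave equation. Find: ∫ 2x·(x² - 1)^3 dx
Let u=x² - 1, du=2x dx
∫ u^3 du=u^4/4 + C

Answer: (x² - 1)^4/4 + C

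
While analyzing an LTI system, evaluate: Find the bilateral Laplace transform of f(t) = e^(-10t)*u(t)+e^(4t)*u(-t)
For e^(-10t)*u(t): L=1/(s + 10), Re(s) > -10
For e^(4t)*u(-t): L=-1/(s-4), Re(s) < 4
Combined: F(s)=1/(s + 10) - 1/(s-4), -10 < Re(s) < 4

Answer: 1/(s + 10) - 1/(s-4), ROC: -10 < Re(s) < 4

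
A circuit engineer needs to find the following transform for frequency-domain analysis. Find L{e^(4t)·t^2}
First shifting: L{e^(at)f(t)}=F(s-a)
L{t^2}=2/s^3
Shift s → s-4: 2/(s-4)^3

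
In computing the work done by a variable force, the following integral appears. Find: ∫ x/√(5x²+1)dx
Let u=5x² + 1, du=10x dx
∫ (1/10)·u^(-1/2) du=√u/5 + C

Answer: √(5x² + 1)/5 + C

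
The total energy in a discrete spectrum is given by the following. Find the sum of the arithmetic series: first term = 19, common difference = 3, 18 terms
Last term: a_n=19 + (18 - 1)·3=70
Sum=n(a_1 + a_n)/2=18(19 + 70)/2=801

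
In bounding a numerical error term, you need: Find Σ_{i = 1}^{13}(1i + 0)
=1·Σ i+0·13=1·91+0=91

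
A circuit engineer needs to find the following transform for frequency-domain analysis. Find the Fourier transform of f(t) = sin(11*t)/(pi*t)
sin(W*t)/(pi*t) = (W/pi)*sinc(W*t/pi) is the impulse response of the ideal low-pass filter with cutoff W (here W = 11).
Its Fourier transform is a rectangular function:
F(omega) = 1 for |omega| < 11, 0 otherwise

Answer: rect(omega/22) [i.e., 1 for |omega| < 11, 0 otherwise]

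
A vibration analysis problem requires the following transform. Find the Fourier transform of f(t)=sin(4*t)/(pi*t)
sin(W*t)/(pi*t) = (W/pi)*sinc(W*t/pi) is the impulse response of the ideal low-pass filter with cutoff W (here W = 4).
Its Fourier transform is a rectangular function:
F(omega) = 1 for |omega| < 4, 0 otherwise

Answer: rect(omega/8) [i.e., 1 for |omega| < 4, 0 otherwise]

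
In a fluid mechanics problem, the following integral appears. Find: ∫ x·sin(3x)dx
By parts: u = x, dv = sin(3x) dx
du = dx, v = -cos(3x)/3
= -x·cos(3x)/3+sin(3x)/3²+C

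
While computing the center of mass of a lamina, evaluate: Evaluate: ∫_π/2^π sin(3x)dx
Antiderivative: -cos(3x)/3
Evaluate at bounds: [-cos(3·π)/3] - [-cos(3·π/2)/3]
= (-(-1) + (0))/3 = 1/3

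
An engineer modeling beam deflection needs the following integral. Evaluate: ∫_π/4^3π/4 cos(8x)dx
Antiderivative: sin(8x)/8
Evaluate at bounds: [sin(8·3π/4)/8] - [sin(8·π/4)/8]
=((0) - (0))/8=0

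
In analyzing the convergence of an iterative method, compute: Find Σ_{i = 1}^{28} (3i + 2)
= 3·Σ i+2·28 = 3·406+56 = 1274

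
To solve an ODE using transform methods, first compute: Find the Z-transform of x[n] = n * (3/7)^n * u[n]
Using the property Z{n*a^n*u[n]}=az/(z-a)^2
With a=3/7: X(z)=(3/7)z/(z - 3/7)^2, |z| > 3/7

Answer: (3/7)z/(z - 3/7)^2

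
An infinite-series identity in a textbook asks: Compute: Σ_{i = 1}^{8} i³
Using formula: Σ i^3=[n(n+1)/2]²=[8·9/2]²=1296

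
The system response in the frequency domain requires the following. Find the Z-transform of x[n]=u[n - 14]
Using the time-shift property: Z{u[n-14]}=z^(-14)*z/(z-1)
=z^(-13)/(z-1)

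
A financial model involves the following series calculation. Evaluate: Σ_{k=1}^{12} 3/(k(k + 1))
Partial fractions: 3/(k(k + 1))=3/k - 3/(k + 1)
Telescoping sum: 3(1 - 1/13)=3·12/13

Answer: 36/13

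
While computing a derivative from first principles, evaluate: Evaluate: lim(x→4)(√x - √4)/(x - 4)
Multiply by conjugate (√x + √4)/(√x + √4):
=(x - 4)/((x - 4)(√x + √4))=1/(√x + √4)
As x → 4: 1/(2√4)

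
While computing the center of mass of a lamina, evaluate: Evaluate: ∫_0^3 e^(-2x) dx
Antiderivative: (1/(-2))e^(-2x)
Evaluate: (1/(-2))(e^-6-1)

Answer: (e^-6-1)/(-2)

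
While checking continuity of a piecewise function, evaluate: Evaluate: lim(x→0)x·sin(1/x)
Squeeze theorem: -|x| ≤ x·sin(1/x) ≤ |x|
Since x → 0 as x → 0, by squeeze theorem the limit is 0

Answer: 0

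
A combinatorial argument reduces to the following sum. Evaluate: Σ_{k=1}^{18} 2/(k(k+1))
Partial fractions: 2/(k(k+1))=2/k - 2/(k+1)
Telescoping sum: 2(1-1/19)=2·18/19

Answer: 36/19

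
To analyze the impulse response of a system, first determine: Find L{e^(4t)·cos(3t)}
First shifting: L{e^(at)f(t)} = F(s-a)
L{cos(3t)} = s/(s²+9)
Shift: (s-4)/((s-4)²+9)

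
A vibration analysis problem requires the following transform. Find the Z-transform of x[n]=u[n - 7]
Using the time-shift property: Z{u[n-7]} = z^(-7)*z/(z-1)
= z^(-6)/(z-1)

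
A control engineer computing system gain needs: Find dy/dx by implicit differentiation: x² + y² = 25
Differentiate both sides: 2x + 2y·(dy/dx) = 0
Solve: dy/dx = -2x/(2y) = -x/y

Answer: dy/dx = -x/y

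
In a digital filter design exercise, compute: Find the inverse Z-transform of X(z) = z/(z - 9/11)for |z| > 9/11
Standard pair: z/(z-a) <-> a^n * u[n] for causal signals
With a=9/11: x[n]=(9/11)^n * u[n]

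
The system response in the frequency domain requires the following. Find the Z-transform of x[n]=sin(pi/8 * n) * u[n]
Z{sin(w0*n)*u[n]}=z*sin(w0)/(z^2-2z*cos(w0)+1)
With w0=pi/8: X(z)=z*sin(pi/8)/(z^2-2z*cos(pi/8)+1)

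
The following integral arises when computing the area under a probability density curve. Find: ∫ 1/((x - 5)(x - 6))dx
Partial fractions: 1/((x-5)(x-6))=A/(x-5) + B/(x-6)
A=-1, B=1
∫ [-1· 1/(x-5) + 1· 1/(x-6)] dx
=(1)[ln|x-6| - ln|x-5|] + C

Answer: ln|(x-6)/(x-5)| + C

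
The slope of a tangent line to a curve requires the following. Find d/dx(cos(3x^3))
Chain rule: d/dx[cos(u)] = -sin(u)·u' where u = 3x^3
u' = 9x^2

Answer: -9x^2·sin(3x^3)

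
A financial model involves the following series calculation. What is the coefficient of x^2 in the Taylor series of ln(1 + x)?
ln(1+x) = Σ (-1)^(n+1) x^n/n
Coefficient of x^2 = (-1)^3/2 = -1/2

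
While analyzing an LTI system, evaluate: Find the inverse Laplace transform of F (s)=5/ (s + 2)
L^(-1){5/(s-a)}=c·e^(at)
Here a=-2, c=5

Answer: 5e^(-2t)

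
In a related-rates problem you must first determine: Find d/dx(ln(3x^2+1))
Chain rule: d/dx[ln(u)] = u'/u where u = 3x^2 + 1
u' = 6x

Answer: (6x)/(3x^2 + 1)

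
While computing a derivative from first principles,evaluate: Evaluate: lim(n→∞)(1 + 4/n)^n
This is the definition of e^4: lim(1+4/n)^n=e^4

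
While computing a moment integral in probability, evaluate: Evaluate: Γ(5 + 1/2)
Γ(n + 1/2)=(2n)!√π/(4^n·n!)
=3628800√π/(1024·120)=(945/32)·√π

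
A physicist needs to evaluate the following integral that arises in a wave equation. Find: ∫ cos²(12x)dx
Using identity cos²(u)=(1 + cos(2u))/2:
∫ (1 + cos(24x))/2 dx=x/2 + sin(24x)/48 + C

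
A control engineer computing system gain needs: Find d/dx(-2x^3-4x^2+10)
Power rule: d/dx(ax^n)=n·a·x^(n-1)
Term by term: -6·x^2-8·x

Answer: -6x^2-8x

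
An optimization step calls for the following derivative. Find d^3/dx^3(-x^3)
Apply power rule 3 times:
d^1: -3x^2
d^2: -6x
d^3: -6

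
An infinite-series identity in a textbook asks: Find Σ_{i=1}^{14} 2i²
= 2·n(n+1)(2n+1)/6 = 2·14·15·29/6 = 2030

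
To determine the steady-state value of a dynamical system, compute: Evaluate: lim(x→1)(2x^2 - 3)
Polynomial is continuous, so substitute x=1:
2·1^2-3=-1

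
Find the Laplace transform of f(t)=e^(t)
L{e^(at)} = 1/(s-a)
L{e^(t)} = 1/(s-1)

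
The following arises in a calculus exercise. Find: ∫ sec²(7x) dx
Since d/dx[tan(7x)]=7sec²(7x), integral=tan(7x)/7+C

Answer: (1/7)tan(7x)+C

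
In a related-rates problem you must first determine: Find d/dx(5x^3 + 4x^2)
Power rule: d/dx(ax^n) = n·a·x^(n-1)
Term by term: 15·x^2+8·x

Answer: 15x^2+8x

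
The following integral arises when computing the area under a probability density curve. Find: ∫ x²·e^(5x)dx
Integration by parts twice:
First: u = x², dv = e^(5x) dx => x²e^(5x)/5 - (2/5)∫ xe^(5x) dx
Second (∫ xe^(5x) dx): xe^(5x)/5 - e^(5x)/25
Combining: e^(5x)(x²/5-2x/25+2/125)+C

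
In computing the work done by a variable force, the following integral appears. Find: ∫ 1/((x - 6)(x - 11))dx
Partial fractions: 1/((x-6)(x-11)) = A/(x-6) + B/(x-11)
A = -1/5, B = 1/5
∫ [-1/5· 1/(x-6) + 1/5· 1/(x-11)] dx
= (1/5)[ln|x-11| - ln|x-6|] + C

Answer: (1/5)·ln|(x-11)/(x-6)| + C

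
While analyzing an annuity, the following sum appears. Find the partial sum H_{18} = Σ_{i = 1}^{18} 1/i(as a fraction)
H_18 = 1+1/2+1/3+...+1/18
= 14274301/4084080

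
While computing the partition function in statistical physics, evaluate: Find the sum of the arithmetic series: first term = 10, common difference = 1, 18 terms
Last term: a_n=10+(18-1)·1=27
Sum=n(a_1+a_n)/2=18(10+27)/2=333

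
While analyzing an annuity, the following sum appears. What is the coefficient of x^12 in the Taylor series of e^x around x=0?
Taylor series of e^x=Σ x^n/n!
Coefficient of x^12=1/12!=1/479001600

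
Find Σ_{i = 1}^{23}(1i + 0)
=1·Σ i+0·23=1·276+0=276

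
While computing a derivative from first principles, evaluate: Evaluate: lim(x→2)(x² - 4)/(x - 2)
Factor: (x² - 4)=(x-2)(x+2)
Cancel (x-2): lim(x→2) (x+2)=4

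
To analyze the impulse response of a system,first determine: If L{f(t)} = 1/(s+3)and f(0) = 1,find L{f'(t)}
L{f'(t)} = s·F(s) - f(0) = s/(s+3)-1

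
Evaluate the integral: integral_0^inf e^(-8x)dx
integral_0^inf e^(-8x) dx = [-1/8*e^(-8x)]_0^inf
= 0 - (-1/8) = 1/8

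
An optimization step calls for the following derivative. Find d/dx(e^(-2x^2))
Chain rule: d/dx[e^u] = e^u · u' where u = -2x^2
u' = -4x

Answer: -4x·e^(-2x^2)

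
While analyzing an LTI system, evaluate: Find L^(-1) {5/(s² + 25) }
L^(-1){w/(s² + w²)} = sin(wt)
Here w = 5

Answer: sin(5t)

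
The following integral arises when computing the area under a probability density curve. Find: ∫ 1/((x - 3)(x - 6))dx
Partial fractions: 1/((x-3)(x-6)) = A/(x-3) + B/(x-6)
A = -1/3, B = 1/3
∫ [-1/3· 1/(x-3) + 1/3· 1/(x-6)] dx
= (1/3)[ln|x-6| - ln|x-3|] + C

Answer: (1/3)·ln|(x-6)/(x-3)| + C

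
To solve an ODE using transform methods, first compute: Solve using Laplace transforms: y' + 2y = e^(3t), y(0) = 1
Take L: sY - 1+2Y = 1/(s-3)
Y(s+2) = 1/(s-3)+1
Y = 1/((s-3)(s+2))+1/(s+2)
Partial fractions: 1/((s-3)(s+2)) = (1/5)/(s-3) - (1/5)/(s+2)
So Y = (1/5)/(s-3)+(4/5)/(s+2)
Inverse Laplace transform (L^(-1){1/(s-3)} = e^(3t), L^(-1){1/(s+2)} = e^(-2t)):

Answer: y(t) = (1/5)·e^(3t)+(4/5)·e^(-2t)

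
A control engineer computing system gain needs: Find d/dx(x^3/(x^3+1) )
Quotient rule: (f/g)'=(f'g - fg')/g²
f=x^3, f'=3x^2
g=x^3 + 1, g'=3x^2

Answer: (3x^2·(x^3 + 1) - 3x^5)/(x^3 + 1)²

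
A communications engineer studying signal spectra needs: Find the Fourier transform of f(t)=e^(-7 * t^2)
The Fourier transform of a Gaussian e^(-a * t^2) is sqrt(pi/a) * e^(-omega^2/(4a)).
With a=7: F(omega)=sqrt(pi/7) * e^(-omega^2/28)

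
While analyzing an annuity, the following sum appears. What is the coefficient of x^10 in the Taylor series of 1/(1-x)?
1/(1-x)=Σ x^n for |x|<1
All coefficients are 1

Answer: 1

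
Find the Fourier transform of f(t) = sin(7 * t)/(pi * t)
sin(W * t)/(pi * t)=(W/pi) * sinc(W * t/pi) is the impulse response of the ideal low-pass filter with cutoff W (here W=7).
Its Fourier transform is a rectangular function:
F(omega)=1 for |omega| < 7, 0 otherwise

Answer: rect(omega/14) [i.e., 1 for |omega| < 7, 0 otherwise]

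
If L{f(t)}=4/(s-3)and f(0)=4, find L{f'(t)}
L{f'(t)}=s·F(s) - f(0)=4s/(s-3) - 4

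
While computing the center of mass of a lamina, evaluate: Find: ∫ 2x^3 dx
Using power rule: ∫ 2x^3 dx = 2/4 x^4+C = (1/2)x^4+C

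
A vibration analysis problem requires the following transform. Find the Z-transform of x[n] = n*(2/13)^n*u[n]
Using the property Z{n * a^n * u[n]}=az/(z-a)^2
With a=2/13: X(z)=(2/13)z/(z - 2/13)^2, |z| > 2/13

Answer: (2/13)z/(z - 2/13)^2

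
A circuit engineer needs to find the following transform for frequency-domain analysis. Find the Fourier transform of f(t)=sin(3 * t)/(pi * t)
sin(W * t)/(pi * t)=(W/pi) * sinc(W * t/pi) is the impulse response of the ideal low-pass filter with cutoff W (here W=3).
Its Fourier transform is a rectangular function:
F(omega)=1 for |omega| < 3, 0 otherwise

Answer: rect(omega/6) [i.e., 1 for |omega| < 3, 0 otherwise]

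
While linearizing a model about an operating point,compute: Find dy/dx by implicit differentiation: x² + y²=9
Differentiate both sides: 2x+2y·(dy/dx)=0
Solve: dy/dx=-2x/(2y)=-x/y

Answer: dy/dx=-x/y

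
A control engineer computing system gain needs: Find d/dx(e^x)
Chain rule: d/dx[e^u]=e^u · u' where u=x
u'=1

Answer: 1·e^x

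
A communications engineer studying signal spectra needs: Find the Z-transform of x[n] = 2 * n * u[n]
Z{n * u[n]}=z/(z-1)^2
By linearity: Z{2 * n * u[n]}=2z/(z-1)^2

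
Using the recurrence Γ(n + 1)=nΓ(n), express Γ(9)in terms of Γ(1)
Γ(9)=8Γ(8)=8·7Γ(7)=...=8!·Γ(1)=40320·Γ(1)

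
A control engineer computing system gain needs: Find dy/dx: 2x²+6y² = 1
Differentiate: 4x+12y·(dy/dx) = 0
dy/dx = -4x/(12y) = -(1/3)·(x/y)

Answer: dy/dx = -(1/3)·(x/y)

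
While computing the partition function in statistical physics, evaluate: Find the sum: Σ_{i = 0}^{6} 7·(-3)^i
Geometric series: S=a(1 - r^n)/(1 - r)
a=7, r=-3, n=7
S=7(1 + 2187)/4=3829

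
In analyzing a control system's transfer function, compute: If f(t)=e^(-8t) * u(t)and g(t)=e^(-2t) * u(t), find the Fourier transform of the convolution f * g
By the convolution theorem: F{f * g}=F(omega) * G(omega)
F(omega)=1/(8+j * omega), G(omega)=1/(2+j * omega)
F{f * g}=1/((8+j * omega)(2+j * omega))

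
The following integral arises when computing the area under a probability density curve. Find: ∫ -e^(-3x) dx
Since d/dx[e^(-3x)]=-3e^(-3x), we get 1/3 e^(-3x)+C

Answer: (1/3)e^(-3x)+C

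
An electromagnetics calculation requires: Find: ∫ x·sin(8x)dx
By parts: u = x, dv = sin(8x) dx
du = dx, v = -cos(8x)/8
= -x·cos(8x)/8 + sin(8x)/8² + C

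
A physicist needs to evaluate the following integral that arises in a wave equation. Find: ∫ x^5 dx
Using power rule: ∫ x^5 dx=1/6 x^6 + C=(1/6)x^6 + C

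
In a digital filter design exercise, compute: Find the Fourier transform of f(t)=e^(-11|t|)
Using the standard pair: F{e^(-a|t|)}=2a/(a^2 + omega^2)
With a=11: F(omega)=22/(121 + omega^2)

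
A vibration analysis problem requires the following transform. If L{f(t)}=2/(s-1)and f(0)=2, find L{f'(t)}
L{f'(t)}=s·F(s) - f(0)=2s/(s-1)-2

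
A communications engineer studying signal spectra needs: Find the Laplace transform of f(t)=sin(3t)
L{sin(wt)}=w/(s² + w²)
L{sin(3t)}=3/(s² + 9)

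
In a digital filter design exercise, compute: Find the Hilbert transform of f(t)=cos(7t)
The Hilbert transform shifts each frequency component by -pi/2.
H{cos(wt)}=sin(wt)
With w=7: H{cos(7t)}=sin(7t)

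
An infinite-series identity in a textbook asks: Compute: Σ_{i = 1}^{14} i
Using formula: Σ i^1=n(n+1)/2=14·15/2=105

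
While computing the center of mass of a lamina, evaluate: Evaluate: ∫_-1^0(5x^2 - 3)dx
Step 1: Find antiderivative F(x)=(5/3)x^3-3x
Step 2: F(0) - F(-1)=0 - (4/3)=-4/3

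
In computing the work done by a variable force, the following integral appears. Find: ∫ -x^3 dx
Using power rule: ∫ -x^3 dx=-1/4 x^4 + C=(-1/4)x^4 + C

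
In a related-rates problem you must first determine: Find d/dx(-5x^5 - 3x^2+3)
Power rule: d/dx(ax^n)=n·a·x^(n-1)
Term by term: -25·x^4-6·x

Answer: -25x^4-6x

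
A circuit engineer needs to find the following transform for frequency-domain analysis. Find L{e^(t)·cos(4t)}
First shifting: L{e^(at)f(t)} = F(s-a)
L{cos(4t)} = s/(s²+16)
Shift: (s-1)/((s-1)²+16)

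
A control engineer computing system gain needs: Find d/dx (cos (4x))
Chain rule: d/dx[cos(u)] = -sin(u)·u' where u = 4x
u' = 4

Answer: -4·sin(4x)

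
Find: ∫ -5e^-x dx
Since d/dx[e^-x]=- e^-x, we get 5e^-x+C

Answer: 5e^-x+C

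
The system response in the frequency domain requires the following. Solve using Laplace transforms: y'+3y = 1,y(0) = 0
Take L of both sides: sY(s) - 0 + 3Y(s)=1/s
Y(s)(s + 3)=1/s + 0
Y(s)=1/(s(s + 3)) + 0/(s + 3)
Partial fractions: 1/(s(s + 3))=(1/3)/s - (1/3)/(s + 3)
So Y(s)=(1/3)/s - (1/3)/(s + 3)
Inverse transform (L^(-1){1/s}=1, L^(-1){1/(s + 3)}=e^(-3t)):

Answer: y(t)=1/3 - (1/3)·e^(-3t)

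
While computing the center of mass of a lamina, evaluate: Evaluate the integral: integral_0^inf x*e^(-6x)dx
This is a Gamma integral. Substitute u = 6x (du = 6 dx):
integral_0^inf x * e^(-6x) dx = (1/6^2) integral_0^inf u^1 * e^(-u) du
= Gamma(2)/6^2 = 1!/6^2 = 1/36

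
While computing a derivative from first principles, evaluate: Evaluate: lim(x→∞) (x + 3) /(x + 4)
Divide numerator and denominator by x:
lim (1 + 3/x)/(1 + 4/x)=1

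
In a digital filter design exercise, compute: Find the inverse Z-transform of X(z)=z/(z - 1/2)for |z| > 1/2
Standard pair: z/(z-a) <-> a^n * u[n] for causal signals
With a=1/2: x[n]=(1/2)^n * u[n]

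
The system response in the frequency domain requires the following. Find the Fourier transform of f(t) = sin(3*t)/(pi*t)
sin(W * t)/(pi * t)=(W/pi) * sinc(W * t/pi) is the impulse response of the ideal low-pass filter with cutoff W (here W=3).
Its Fourier transform is a rectangular function:
F(omega)=1 for |omega| < 3, 0 otherwise

Answer: rect(omega/6) [i.e., 1 for |omega| < 3, 0 otherwise]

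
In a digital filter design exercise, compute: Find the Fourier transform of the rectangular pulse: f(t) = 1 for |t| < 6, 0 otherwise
F(omega) = integral from -6 to 6 of e^(-j*omega*t) dt
= 2*sin(6*omega)/omega = 12*sinc(6*omega/pi)

Answer: 2*sin(6*omega)/omega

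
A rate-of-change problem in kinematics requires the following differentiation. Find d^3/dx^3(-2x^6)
Apply power rule 3 times:
d^1: -12x^5
d^2: -60x^4
d^3: -240x^3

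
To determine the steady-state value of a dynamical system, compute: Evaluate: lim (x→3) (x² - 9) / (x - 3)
Factor: (x² - 9) = (x-3)(x + 3)
Cancel (x-3): lim(x→3) (x + 3) = 6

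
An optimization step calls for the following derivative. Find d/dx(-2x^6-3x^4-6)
Power rule: d/dx(ax^n) = n·a·x^(n-1)
Term by term: -12·x^5-12·x^3

Answer: -12x^5-12x^3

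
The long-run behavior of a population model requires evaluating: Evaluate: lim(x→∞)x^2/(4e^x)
Apply L'Hôpital 2 times (∞/∞ each time):
Eventually get 2!/(4e^x) → 0

Answer: 0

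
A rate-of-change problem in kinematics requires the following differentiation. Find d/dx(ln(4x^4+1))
Chain rule: d/dx[ln(u)] = u'/u where u = 4x^4+1
u' = 16x^3

Answer: (16x^3)/(4x^4+1)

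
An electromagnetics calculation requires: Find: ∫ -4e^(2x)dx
Since d/dx[e^(2x)]=2e^(2x), we get -2 e^(2x)+C

Answer: -2e^(2x)+C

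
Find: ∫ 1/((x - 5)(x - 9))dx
Partial fractions: 1/((x-5)(x-9)) = A/(x-5) + B/(x-9)
A = -1/4, B = 1/4
∫ [-1/4· 1/(x-5) + 1/4· 1/(x-9)] dx
= (1/4)[ln|x-9| - ln|x-5|] + C

Answer: (1/4)·ln|(x-9)/(x-5)| + C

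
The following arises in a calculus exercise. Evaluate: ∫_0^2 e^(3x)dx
Antiderivative: (1/3)e^(3x)
Evaluate: (1/3)(e^6-1)

Answer: (e^6-1)/3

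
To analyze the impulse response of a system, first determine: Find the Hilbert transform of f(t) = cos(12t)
The Hilbert transform shifts each frequency component by -pi/2.
H{cos(wt)}=sin(wt)
With w=12: H{cos(12t)}=sin(12t)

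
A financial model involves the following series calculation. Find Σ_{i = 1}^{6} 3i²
= 3·n(n + 1)(2n + 1)/6 = 3·6·7·13/6 = 273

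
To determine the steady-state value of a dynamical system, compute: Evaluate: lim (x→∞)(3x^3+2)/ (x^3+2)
Divide numerator and denominator by x^3:
lim (3 + 2/x^3)/(1 + 2/x^3) = 3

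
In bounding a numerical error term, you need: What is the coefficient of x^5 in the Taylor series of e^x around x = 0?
Taylor series of e^x = Σ x^n/n!
Coefficient of x^5 = 1/5! = 1/120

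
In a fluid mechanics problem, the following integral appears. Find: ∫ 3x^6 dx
Using power rule: ∫ 3x^6 dx=3/7 x^7+C=(3/7)x^7+C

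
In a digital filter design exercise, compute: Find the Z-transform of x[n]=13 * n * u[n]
Z{n*u[n]} = z/(z-1)^2
By linearity: Z{13*n*u[n]} = 13z/(z-1)^2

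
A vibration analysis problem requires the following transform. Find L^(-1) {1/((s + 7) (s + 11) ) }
Partial fractions: 1/((s+7)(s+11))=A/(s+7)+B/(s+11)
Cover-up: A=1/(s+11)|_{s=-7}=1/4; B=1/(s+7)|_{s=-11}=-1/4
L^(-1)=(1/4)e^(-7t) - (1/4)e^(-11t)

Answer: (1/4)(e^(-7t) - e^(-11t))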